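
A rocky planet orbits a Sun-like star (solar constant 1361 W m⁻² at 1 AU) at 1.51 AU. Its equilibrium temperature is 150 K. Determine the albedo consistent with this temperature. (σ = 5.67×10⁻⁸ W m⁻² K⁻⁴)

Flux at 1.51 AU: S = 1361/1.51² = 597 W m⁻².
From T_eq⁴ = S(1−A)/(4σ): 1−A = 4σT_eq⁴/S.
1−A = 4 × 5.67×10⁻⁸ × (150)⁴ / 597 = 0.192.

A ≈ 0.81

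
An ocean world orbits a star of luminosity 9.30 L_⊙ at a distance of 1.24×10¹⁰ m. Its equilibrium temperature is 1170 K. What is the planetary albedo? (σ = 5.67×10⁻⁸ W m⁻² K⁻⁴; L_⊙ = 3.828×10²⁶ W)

L = 9.30 × 3.828×10²⁶ = 3.56×10²⁷ W.
Flux: S = L/(4πd²) = 3.56×10²⁷/(4π×(1.24×10¹⁰)²) = 1.84×10⁶ W m⁻².
From T_eq⁴ = S(1−A)/(4σ): 1−A = 4σT_eq⁴/S.
1−A = 4 × 5.67×10⁻⁸ × (1170)⁴ / 1.84×10⁶ = 0.231.

A ≈ 0.77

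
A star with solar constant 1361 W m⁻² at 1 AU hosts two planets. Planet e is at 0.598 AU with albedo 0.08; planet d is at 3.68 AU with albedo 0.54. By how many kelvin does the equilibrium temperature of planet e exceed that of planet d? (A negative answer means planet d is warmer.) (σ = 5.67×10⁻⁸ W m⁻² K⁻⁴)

ΔT ≈ 233.0 K

T_eq = [S₀(1−A)/(4σd²)]^(1/4), so T ∝ (1−A)^(1/4) / √d.
T₁ = [1361×0.92/(4×5.67×10⁻⁸×0.598²)]^(1/4) = 352.49 K.
T₂ = [1361×0.46/(4×5.67×10⁻⁸×3.68²)]^(1/4) = 119.49 K.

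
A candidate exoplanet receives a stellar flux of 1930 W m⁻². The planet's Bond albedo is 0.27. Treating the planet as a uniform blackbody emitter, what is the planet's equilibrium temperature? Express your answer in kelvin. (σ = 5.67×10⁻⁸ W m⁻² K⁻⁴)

T_eq ≈ 281 K

Energy balance: absorbed = emitted ⇒ πR²·S(1−A) = 4πR²·σT_eq⁴, so T_eq⁴ = S(1−A)/(4σ).
T_eq = [1930 × 0.73 / (4 × 5.67×10⁻⁸)]^(1/4) = (6.21×10⁹)^(1/4) = 281 K.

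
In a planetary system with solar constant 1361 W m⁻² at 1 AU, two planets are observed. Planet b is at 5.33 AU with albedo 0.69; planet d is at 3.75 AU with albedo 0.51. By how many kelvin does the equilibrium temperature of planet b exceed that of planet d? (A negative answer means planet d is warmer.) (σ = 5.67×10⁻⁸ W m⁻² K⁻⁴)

ΔT ≈ -30.3 K

T_eq = [S₀(1−A)/(4σd²)]^(1/4), so T ∝ (1−A)^(1/4) / √d.
T₁ = [1361×0.31/(4×5.67×10⁻⁸×5.33²)]^(1/4) = 89.96 K.
T₂ = [1361×0.49/(4×5.67×10⁻⁸×3.75²)]^(1/4) = 120.25 K.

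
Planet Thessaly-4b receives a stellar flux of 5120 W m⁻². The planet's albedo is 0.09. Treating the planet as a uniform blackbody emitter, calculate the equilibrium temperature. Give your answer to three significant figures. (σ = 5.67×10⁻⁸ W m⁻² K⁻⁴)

T_eq ≈ 379 K

Energy balance: absorbed = emitted ⇒ πR²·S(1−A) = 4πR²·σT_eq⁴, so T_eq⁴ = S(1−A)/(4σ).
T_eq = [5120 × 0.91 / (4 × 5.67×10⁻⁸)]^(1/4) = (2.05×10¹⁰)^(1/4) = 379 K.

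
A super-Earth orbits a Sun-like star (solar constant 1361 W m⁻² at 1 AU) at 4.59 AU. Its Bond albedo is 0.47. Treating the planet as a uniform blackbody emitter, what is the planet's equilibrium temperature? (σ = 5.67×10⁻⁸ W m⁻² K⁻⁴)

T_eq ≈ 111 K

Flux at 4.59 AU: S = 1361/4.59² = 64.6 W m⁻².
Energy balance: absorbed = emitted ⇒ πR²·S(1−A) = 4πR²·σT_eq⁴, so T_eq⁴ = S(1−A)/(4σ).
T_eq = [64.6 × 0.53 / (4 × 5.67×10⁻⁸)]^(1/4) = (1.51×10⁸)^(1/4) = 111 K.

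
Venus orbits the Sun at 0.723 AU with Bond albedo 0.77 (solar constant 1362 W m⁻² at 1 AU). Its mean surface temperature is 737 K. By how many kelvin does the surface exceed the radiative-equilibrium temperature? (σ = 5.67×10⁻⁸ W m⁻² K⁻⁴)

S = 1362/0.723² = 2606 W m⁻².
T_eq = [S(1−A)/(4σ)]^(1/4) = [2606×0.23/(4×5.67×10⁻⁸)]^(1/4) = 226.7 K.
ΔT = T_surf − T_eq = 737 − 226.7.

ΔT ≈ 510.3 K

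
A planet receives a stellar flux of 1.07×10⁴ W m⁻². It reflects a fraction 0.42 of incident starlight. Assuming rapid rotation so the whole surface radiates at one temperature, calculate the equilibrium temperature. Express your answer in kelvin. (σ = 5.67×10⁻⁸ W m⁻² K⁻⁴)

T_eq ≈ 407 K

Energy balance: absorbed = emitted ⇒ πR²·S(1−A) = 4πR²·σT_eq⁴, so T_eq⁴ = S(1−A)/(4σ).
T_eq = [1.07×10⁴ × 0.58 / (4 × 5.67×10⁻⁸)]^(1/4) = (2.74×10¹⁰)^(1/4) = 407 K.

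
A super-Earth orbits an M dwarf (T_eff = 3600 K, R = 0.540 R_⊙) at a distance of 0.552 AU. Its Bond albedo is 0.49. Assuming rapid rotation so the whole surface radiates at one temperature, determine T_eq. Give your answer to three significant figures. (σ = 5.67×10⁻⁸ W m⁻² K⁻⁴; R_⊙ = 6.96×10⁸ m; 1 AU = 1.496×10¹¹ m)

R_⋆ = 0.540 × 6.96×10⁸ = 3.76×10⁸ m.
d = 0.552 AU = 8.26×10¹⁰ m.
L = 4πR_⋆²σT_⋆⁴ = 4π(3.76×10⁸)² × 5.67×10⁻⁸ × (3600)⁴ = 1.69×10²⁵ W.
S = L/(4πd²) = 197 W m⁻².
Energy balance: absorbed = emitted ⇒ πR²·S(1−A) = 4πR²·σT_eq⁴, so T_eq⁴ = S(1−A)/(4σ).
T_eq = [197 × 0.51 / (4 × 5.67×10⁻⁸)]^(1/4) = (4.44×10⁸)^(1/4) = 145 K.

T_eq ≈ 145 K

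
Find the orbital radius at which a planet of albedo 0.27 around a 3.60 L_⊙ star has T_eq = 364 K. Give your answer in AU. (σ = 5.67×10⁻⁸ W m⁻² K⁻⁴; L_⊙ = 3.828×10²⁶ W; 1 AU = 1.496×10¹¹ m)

d ≈ 0.948 AU

L = 3.60 × 3.828×10²⁶ = 1.38×10²⁷ W.
From T_eq⁴ = L(1−A)/(16πσd²): d = √[L(1−A)/(16πσT_eq⁴)].
d = √[1.38×10²⁷ × 0.73 / (16π × 5.67×10⁻⁸ × (364)⁴)] = 1.42×10¹¹ m = 0.948 AU.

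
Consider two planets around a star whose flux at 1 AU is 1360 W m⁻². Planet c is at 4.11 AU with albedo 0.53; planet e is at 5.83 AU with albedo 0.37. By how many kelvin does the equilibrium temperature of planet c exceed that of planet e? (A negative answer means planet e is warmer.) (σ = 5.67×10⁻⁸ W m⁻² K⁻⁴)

T_eq = [S₀(1−A)/(4σd²)]^(1/4), so T ∝ (1−A)^(1/4) / √d.
T₁ = [1360×0.47/(4×5.67×10⁻⁸×4.11²)]^(1/4) = 113.65 K.
T₂ = [1360×0.63/(4×5.67×10⁻⁸×5.83²)]^(1/4) = 102.68 K.

ΔT ≈ 11.0 K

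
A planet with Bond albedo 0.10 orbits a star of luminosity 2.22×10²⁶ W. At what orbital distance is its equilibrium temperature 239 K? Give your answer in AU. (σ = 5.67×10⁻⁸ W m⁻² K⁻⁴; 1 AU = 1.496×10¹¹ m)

d ≈ 0.980 AU

From T_eq⁴ = L(1−A)/(16πσd²): d = √[L(1−A)/(16πσT_eq⁴)].
d = √[2.22×10²⁶ × 0.90 / (16π × 5.67×10⁻⁸ × (239)⁴)] = 1.47×10¹¹ m = 0.980 AU.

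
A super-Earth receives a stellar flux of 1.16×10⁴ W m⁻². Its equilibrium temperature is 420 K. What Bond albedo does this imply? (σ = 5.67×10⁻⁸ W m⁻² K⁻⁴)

From T_eq⁴ = S(1−A)/(4σ): 1−A = 4σT_eq⁴/S.
1−A = 4 × 5.67×10⁻⁸ × (420)⁴ / 1.16×10⁴ = 0.608.

A ≈ 0.39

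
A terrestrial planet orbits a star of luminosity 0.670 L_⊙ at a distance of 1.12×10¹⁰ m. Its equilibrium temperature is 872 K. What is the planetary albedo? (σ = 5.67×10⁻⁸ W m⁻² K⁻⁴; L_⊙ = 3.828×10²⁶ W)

L = 0.670 × 3.828×10²⁶ = 2.56×10²⁶ W.
Flux: S = L/(4πd²) = 2.56×10²⁶/(4π×(1.12×10¹⁰)²) = 1.63×10⁵ W m⁻².
From T_eq⁴ = S(1−A)/(4σ): 1−A = 4σT_eq⁴/S.
1−A = 4 × 5.67×10⁻⁸ × (872)⁴ / 1.63×10⁵ = 0.806.

A ≈ 0.19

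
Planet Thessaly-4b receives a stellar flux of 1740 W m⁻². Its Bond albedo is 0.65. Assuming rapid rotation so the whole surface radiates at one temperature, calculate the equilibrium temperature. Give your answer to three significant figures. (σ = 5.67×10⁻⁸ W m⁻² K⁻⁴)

Energy balance: absorbed = emitted ⇒ πR²·S(1−A) = 4πR²·σT_eq⁴, so T_eq⁴ = S(1−A)/(4σ).
T_eq = [1740 × 0.35 / (4 × 5.67×10⁻⁸)]^(1/4) = (2.69×10⁹)^(1/4) = 228 K.

T_eq ≈ 228 K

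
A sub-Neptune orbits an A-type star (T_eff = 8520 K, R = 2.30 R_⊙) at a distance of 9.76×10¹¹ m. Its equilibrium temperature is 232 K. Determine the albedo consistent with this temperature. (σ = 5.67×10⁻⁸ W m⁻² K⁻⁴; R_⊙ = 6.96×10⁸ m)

A ≈ 0.18

R_⋆ = 2.30 × 6.96×10⁸ = 1.60×10⁹ m.
L = 4πR_⋆²σT_⋆⁴ = 4π(1.60×10⁹)² × 5.67×10⁻⁸ × (8520)⁴ = 9.62×10²⁷ W.
S = L/(4πd²) = 804 W m⁻².
From T_eq⁴ = S(1−A)/(4σ): 1−A = 4σT_eq⁴/S.
1−A = 4 × 5.67×10⁻⁸ × (232)⁴ / 804 = 0.817.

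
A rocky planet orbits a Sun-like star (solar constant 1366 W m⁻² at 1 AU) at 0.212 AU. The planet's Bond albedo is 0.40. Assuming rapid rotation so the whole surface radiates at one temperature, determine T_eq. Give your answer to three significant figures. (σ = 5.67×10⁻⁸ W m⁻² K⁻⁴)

Flux at 0.212 AU: S = 1366/0.212² = 3.04×10⁴ W m⁻².
Energy balance: absorbed = emitted ⇒ πR²·S(1−A) = 4πR²·σT_eq⁴, so T_eq⁴ = S(1−A)/(4σ).
T_eq = [3.04×10⁴ × 0.60 / (4 × 5.67×10⁻⁸)]^(1/4) = (8.04×10¹⁰)^(1/4) = 533 K.

T_eq ≈ 533 K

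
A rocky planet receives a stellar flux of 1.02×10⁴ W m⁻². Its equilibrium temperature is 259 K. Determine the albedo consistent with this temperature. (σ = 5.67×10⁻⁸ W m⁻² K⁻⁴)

From T_eq⁴ = S(1−A)/(4σ): 1−A = 4σT_eq⁴/S.
1−A = 4 × 5.67×10⁻⁸ × (259)⁴ / 1.02×10⁴ = 0.100.

A ≈ 0.90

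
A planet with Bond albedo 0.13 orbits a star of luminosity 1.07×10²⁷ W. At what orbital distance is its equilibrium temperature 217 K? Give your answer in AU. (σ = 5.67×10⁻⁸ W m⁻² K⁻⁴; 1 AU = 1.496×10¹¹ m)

d ≈ 2.57 AU

From T_eq⁴ = L(1−A)/(16πσd²): d = √[L(1−A)/(16πσT_eq⁴)].
d = √[1.07×10²⁷ × 0.87 / (16π × 5.67×10⁻⁸ × (217)⁴)] = 3.84×10¹¹ m = 2.57 AU.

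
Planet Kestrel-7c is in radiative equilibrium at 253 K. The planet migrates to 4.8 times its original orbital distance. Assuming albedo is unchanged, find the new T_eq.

T_eq ≈ 115 K

T_eq ∝ L^(1/4) · d^(−1/2).
T′ = 253 / 4.8^(1/2) = 115 K.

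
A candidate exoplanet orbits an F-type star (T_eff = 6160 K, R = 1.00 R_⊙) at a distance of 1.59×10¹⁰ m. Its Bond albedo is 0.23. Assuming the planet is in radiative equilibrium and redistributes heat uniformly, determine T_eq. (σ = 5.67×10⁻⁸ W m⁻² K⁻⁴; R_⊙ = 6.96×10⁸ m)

T_eq ≈ 854 K

R_⋆ = 1.00 × 6.96×10⁸ = 6.96×10⁸ m.
L = 4πR_⋆²σT_⋆⁴ = 4π(6.96×10⁸)² × 5.67×10⁻⁸ × (6160)⁴ = 4.97×10²⁶ W.
S = L/(4πd²) = 1.56×10⁵ W m⁻².
Energy balance: absorbed = emitted ⇒ πR²·S(1−A) = 4πR²·σT_eq⁴, so T_eq⁴ = S(1−A)/(4σ).
T_eq = [1.56×10⁵ × 0.77 / (4 × 5.67×10⁻⁸)]^(1/4) = (5.31×10¹¹)^(1/4) = 854 K.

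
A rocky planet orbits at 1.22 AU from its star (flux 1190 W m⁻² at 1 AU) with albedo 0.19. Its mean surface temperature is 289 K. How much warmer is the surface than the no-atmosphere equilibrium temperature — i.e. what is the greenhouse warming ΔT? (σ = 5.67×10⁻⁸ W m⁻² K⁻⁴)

S = 1190/1.22² = 799.5 W m⁻².
T_eq = [S(1−A)/(4σ)]^(1/4) = [799.5×0.81/(4×5.67×10⁻⁸)]^(1/4) = 231.2 K.
ΔT = T_surf − T_eq = 289 − 231.2.

ΔT ≈ 57.8 K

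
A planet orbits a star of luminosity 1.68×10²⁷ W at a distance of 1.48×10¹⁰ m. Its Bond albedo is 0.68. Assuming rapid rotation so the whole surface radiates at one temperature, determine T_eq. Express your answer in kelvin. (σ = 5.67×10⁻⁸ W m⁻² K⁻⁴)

Flux: S = L/(4πd²) = 1.68×10²⁷/(4π×(1.48×10¹⁰)²) = 6.10×10⁵ W m⁻².
Energy balance: absorbed = emitted ⇒ πR²·S(1−A) = 4πR²·σT_eq⁴, so T_eq⁴ = S(1−A)/(4σ).
T_eq = [6.10×10⁵ × 0.32 / (4 × 5.67×10⁻⁸)]^(1/4) = (8.61×10¹¹)^(1/4) = 963 K.

T_eq ≈ 963 K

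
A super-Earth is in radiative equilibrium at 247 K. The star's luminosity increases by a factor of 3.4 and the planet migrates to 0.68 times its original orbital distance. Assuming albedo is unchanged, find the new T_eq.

T_eq ∝ L^(1/4) · d^(−1/2).
T′ = 247 × 3.4^(1/4) / 0.68^(1/2) = 407 K.

T_eq ≈ 407 K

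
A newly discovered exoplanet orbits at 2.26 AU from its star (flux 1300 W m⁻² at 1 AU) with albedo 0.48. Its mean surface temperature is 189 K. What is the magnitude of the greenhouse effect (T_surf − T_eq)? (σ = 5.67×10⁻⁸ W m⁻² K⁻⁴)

ΔT ≈ 33.6 K

S = 1300/2.26² = 254.5 W m⁻².
T_eq = [S(1−A)/(4σ)]^(1/4) = [254.5×0.52/(4×5.67×10⁻⁸)]^(1/4) = 155.4 K.
ΔT = T_surf − T_eq = 189 − 155.4.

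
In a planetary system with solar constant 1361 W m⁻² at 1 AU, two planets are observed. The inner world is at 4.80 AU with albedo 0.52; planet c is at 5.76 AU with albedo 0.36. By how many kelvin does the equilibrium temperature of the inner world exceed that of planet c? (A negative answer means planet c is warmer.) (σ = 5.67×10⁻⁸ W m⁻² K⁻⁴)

ΔT ≈ 2.0 K

T_eq = [S₀(1−A)/(4σd²)]^(1/4), so T ∝ (1−A)^(1/4) / √d.
T₁ = [1361×0.48/(4×5.67×10⁻⁸×4.80²)]^(1/4) = 105.74 K.
T₂ = [1361×0.64/(4×5.67×10⁻⁸×5.76²)]^(1/4) = 103.73 K.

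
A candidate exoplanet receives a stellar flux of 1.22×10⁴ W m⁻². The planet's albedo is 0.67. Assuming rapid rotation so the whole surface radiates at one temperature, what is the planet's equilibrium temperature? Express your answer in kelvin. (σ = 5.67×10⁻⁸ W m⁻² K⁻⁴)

Energy balance: absorbed = emitted ⇒ πR²·S(1−A) = 4πR²·σT_eq⁴, so T_eq⁴ = S(1−A)/(4σ).
T_eq = [1.22×10⁴ × 0.33 / (4 × 5.67×10⁻⁸)]^(1/4) = (1.78×10¹⁰)^(1/4) = 365 K.

T_eq ≈ 365 K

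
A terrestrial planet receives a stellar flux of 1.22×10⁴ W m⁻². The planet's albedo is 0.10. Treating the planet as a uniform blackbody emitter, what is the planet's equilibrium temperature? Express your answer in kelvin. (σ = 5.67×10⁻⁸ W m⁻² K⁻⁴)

T_eq ≈ 469 K

Energy balance: absorbed = emitted ⇒ πR²·S(1−A) = 4πR²·σT_eq⁴, so T_eq⁴ = S(1−A)/(4σ).
T_eq = [1.22×10⁴ × 0.90 / (4 × 5.67×10⁻⁸)]^(1/4) = (4.84×10¹⁰)^(1/4) = 469 K.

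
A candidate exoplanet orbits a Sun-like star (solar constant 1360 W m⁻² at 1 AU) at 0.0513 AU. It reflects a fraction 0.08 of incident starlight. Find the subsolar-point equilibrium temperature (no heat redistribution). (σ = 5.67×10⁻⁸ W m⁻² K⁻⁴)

Flux at 0.0513 AU: S = 1360/0.0513² = 5.17×10⁵ W m⁻².
At the subsolar point the surface absorbs S(1−A) and emits σT⁴ per unit area — no factor of 4, since only the local patch is in balance.
T = [5.17×10⁵ × 0.92 / 5.67×10⁻⁸]^(1/4) = (8.39×10¹²)^(1/4) = 1700 K.

T_ss ≈ 1700 K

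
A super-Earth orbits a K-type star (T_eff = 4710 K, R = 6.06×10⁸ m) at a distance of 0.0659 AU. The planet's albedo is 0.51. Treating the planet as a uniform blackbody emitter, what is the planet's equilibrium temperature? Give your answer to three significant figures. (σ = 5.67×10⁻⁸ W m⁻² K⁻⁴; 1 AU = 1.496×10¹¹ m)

T_eq ≈ 691 K

d = 0.0659 AU = 9.86×10⁹ m.
L = 4πR_⋆²σT_⋆⁴ = 4π(6.06×10⁸)² × 5.67×10⁻⁸ × (4710)⁴ = 1.29×10²⁶ W.
S = L/(4πd²) = 1.05×10⁵ W m⁻².
Energy balance: absorbed = emitted ⇒ πR²·S(1−A) = 4πR²·σT_eq⁴, so T_eq⁴ = S(1−A)/(4σ).
T_eq = [1.05×10⁵ × 0.49 / (4 × 5.67×10⁻⁸)]^(1/4) = (2.28×10¹¹)^(1/4) = 691 K.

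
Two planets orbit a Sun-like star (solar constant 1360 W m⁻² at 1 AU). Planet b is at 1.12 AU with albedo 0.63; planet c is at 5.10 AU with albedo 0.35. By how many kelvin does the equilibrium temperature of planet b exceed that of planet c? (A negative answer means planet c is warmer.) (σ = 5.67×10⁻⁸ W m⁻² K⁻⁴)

ΔT ≈ 94.4 K

T_eq = [S₀(1−A)/(4σd²)]^(1/4), so T ∝ (1−A)^(1/4) / √d.
T₁ = [1360×0.37/(4×5.67×10⁻⁸×1.12²)]^(1/4) = 205.08 K.
T₂ = [1360×0.65/(4×5.67×10⁻⁸×5.10²)]^(1/4) = 110.64 K.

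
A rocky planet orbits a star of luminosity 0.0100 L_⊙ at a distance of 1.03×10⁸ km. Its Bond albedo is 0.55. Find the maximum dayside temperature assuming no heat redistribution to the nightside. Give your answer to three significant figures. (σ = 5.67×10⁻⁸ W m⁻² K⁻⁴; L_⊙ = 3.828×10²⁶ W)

T_ss ≈ 123 K

d = 1.03×10⁸ km = 1.03×10¹¹ m.
L = 0.0100 × 3.828×10²⁶ = 3.83×10²⁴ W.
Flux: S = L/(4πd²) = 3.83×10²⁴/(4π×(1.03×10¹¹)²) = 28.7 W m⁻².
With no redistribution each surface element balances locally: S(1−A) = σT⁴.
T = [28.7 × 0.45 / 5.67×10⁻⁸]^(1/4) = (2.28×10⁸)^(1/4) = 123 K.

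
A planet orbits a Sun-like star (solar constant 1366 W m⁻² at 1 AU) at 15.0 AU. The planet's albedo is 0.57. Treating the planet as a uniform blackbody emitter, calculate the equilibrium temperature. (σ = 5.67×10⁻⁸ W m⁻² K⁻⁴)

T_eq ≈ 58.2 K

Flux at 15.0 AU: S = 1366/15.0² = 6.07 W m⁻².
Energy balance: absorbed = emitted ⇒ πR²·S(1−A) = 4πR²·σT_eq⁴, so T_eq⁴ = S(1−A)/(4σ).
T_eq = [6.07 × 0.43 / (4 × 5.67×10⁻⁸)]^(1/4) = (1.15×10⁷)^(1/4) = 58.2 K.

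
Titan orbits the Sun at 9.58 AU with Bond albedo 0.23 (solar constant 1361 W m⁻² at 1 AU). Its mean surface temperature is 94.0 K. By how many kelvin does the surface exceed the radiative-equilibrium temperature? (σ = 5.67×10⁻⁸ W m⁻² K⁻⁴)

S = 1361/9.58² = 14.83 W m⁻².
T_eq = [S(1−A)/(4σ)]^(1/4) = [14.83×0.77/(4×5.67×10⁻⁸)]^(1/4) = 84.2 K.
ΔT = T_surf − T_eq = 94 − 84.2.

ΔT ≈ 9.8 K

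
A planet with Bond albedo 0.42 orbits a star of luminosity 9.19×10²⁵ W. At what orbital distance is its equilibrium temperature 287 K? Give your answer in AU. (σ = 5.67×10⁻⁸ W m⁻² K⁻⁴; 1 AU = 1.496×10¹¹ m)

From T_eq⁴ = L(1−A)/(16πσd²): d = √[L(1−A)/(16πσT_eq⁴)].
d = √[9.19×10²⁵ × 0.58 / (16π × 5.67×10⁻⁸ × (287)⁴)] = 5.25×10¹⁰ m = 0.351 AU.

d ≈ 0.351 AU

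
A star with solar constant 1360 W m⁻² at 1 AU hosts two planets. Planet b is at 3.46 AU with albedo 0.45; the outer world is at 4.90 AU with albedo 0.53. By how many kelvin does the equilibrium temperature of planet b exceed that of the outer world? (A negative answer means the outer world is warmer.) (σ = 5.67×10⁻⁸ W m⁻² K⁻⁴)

T_eq = [S₀(1−A)/(4σd²)]^(1/4), so T ∝ (1−A)^(1/4) / √d.
T₁ = [1360×0.55/(4×5.67×10⁻⁸×3.46²)]^(1/4) = 128.83 K.
T₂ = [1360×0.47/(4×5.67×10⁻⁸×4.90²)]^(1/4) = 104.09 K.

ΔT ≈ 24.7 K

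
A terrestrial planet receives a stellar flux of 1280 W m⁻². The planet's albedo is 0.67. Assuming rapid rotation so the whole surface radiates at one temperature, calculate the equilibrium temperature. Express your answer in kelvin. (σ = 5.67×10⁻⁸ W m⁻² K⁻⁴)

T_eq ≈ 208 K

Energy balance: absorbed = emitted ⇒ πR²·S(1−A) = 4πR²·σT_eq⁴, so T_eq⁴ = S(1−A)/(4σ).
T_eq = [1280 × 0.33 / (4 × 5.67×10⁻⁸)]^(1/4) = (1.86×10⁹)^(1/4) = 208 K.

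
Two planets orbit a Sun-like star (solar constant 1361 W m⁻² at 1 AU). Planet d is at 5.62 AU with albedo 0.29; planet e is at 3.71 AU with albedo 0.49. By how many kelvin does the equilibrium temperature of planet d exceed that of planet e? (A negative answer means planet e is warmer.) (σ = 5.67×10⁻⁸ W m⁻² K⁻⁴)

T_eq = [S₀(1−A)/(4σd²)]^(1/4), so T ∝ (1−A)^(1/4) / √d.
T₁ = [1361×0.71/(4×5.67×10⁻⁸×5.62²)]^(1/4) = 107.77 K.
T₂ = [1361×0.51/(4×5.67×10⁻⁸×3.71²)]^(1/4) = 122.11 K.

ΔT ≈ -14.3 K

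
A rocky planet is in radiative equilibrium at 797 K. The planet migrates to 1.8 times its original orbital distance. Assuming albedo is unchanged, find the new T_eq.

T_eq ≈ 594 K

T_eq ∝ L^(1/4) · d^(−1/2).
T′ = 797 / 1.8^(1/2) = 594 K.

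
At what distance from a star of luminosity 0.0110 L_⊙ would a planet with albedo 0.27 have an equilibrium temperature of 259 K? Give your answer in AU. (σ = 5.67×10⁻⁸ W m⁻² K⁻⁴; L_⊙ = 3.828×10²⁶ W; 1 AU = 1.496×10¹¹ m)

L = 0.0110 × 3.828×10²⁶ = 4.21×10²⁴ W.
From T_eq⁴ = L(1−A)/(16πσd²): d = √[L(1−A)/(16πσT_eq⁴)].
d = √[4.21×10²⁴ × 0.73 / (16π × 5.67×10⁻⁸ × (259)⁴)] = 1.55×10¹⁰ m = 0.103 AU.

d ≈ 0.103 AU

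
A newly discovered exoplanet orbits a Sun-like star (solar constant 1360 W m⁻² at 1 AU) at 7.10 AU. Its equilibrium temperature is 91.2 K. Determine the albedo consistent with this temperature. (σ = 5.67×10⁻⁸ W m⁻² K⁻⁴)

Flux at 7.10 AU: S = 1360/7.10² = 27.0 W m⁻².
From T_eq⁴ = S(1−A)/(4σ): 1−A = 4σT_eq⁴/S.
1−A = 4 × 5.67×10⁻⁸ × (91.2)⁴ / 27.0 = 0.582.

A ≈ 0.42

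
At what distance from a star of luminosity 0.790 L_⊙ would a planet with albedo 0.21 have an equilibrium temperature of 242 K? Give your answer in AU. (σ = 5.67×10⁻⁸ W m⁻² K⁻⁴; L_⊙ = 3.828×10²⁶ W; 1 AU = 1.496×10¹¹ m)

L = 0.790 × 3.828×10²⁶ = 3.02×10²⁶ W.
From T_eq⁴ = L(1−A)/(16πσd²): d = √[L(1−A)/(16πσT_eq⁴)].
d = √[3.02×10²⁶ × 0.79 / (16π × 5.67×10⁻⁸ × (242)⁴)] = 1.56×10¹¹ m = 1.05 AU.

d ≈ 1.05 AU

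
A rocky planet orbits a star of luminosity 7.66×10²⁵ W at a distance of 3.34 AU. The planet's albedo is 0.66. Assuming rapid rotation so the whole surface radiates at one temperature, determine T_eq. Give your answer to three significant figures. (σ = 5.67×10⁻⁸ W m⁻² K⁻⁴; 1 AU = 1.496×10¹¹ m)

d = 3.34 AU = 5.00×10¹¹ m.
Flux: S = L/(4πd²) = 7.66×10²⁵/(4π×(5.00×10¹¹)²) = 24.4 W m⁻².
Energy balance: absorbed = emitted ⇒ πR²·S(1−A) = 4πR²·σT_eq⁴, so T_eq⁴ = S(1−A)/(4σ).
T_eq = [24.4 × 0.34 / (4 × 5.67×10⁻⁸)]^(1/4) = (3.66×10⁷)^(1/4) = 77.8 K.

T_eq ≈ 77.8 K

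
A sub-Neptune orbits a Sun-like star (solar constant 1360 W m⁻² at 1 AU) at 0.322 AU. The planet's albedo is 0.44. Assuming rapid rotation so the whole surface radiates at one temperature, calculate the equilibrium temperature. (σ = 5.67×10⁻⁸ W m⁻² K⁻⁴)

Flux at 0.322 AU: S = 1360/0.322² = 1.31×10⁴ W m⁻².
Energy balance: absorbed = emitted ⇒ πR²·S(1−A) = 4πR²·σT_eq⁴, so T_eq⁴ = S(1−A)/(4σ).
T_eq = [1.31×10⁴ × 0.56 / (4 × 5.67×10⁻⁸)]^(1/4) = (3.24×10¹⁰)^(1/4) = 424 K.

T_eq ≈ 424 K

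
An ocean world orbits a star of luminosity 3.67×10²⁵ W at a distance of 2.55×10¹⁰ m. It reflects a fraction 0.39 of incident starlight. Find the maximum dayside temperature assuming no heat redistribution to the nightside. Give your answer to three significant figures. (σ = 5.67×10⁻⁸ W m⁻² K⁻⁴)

T_ss ≈ 469 K

Flux: S = L/(4πd²) = 3.67×10²⁵/(4π×(2.55×10¹⁰)²) = 4490 W m⁻².
With no redistribution each surface element balances locally: S(1−A) = σT⁴.
T = [4490 × 0.61 / 5.67×10⁻⁸]^(1/4) = (4.83×10¹⁰)^(1/4) = 469 K.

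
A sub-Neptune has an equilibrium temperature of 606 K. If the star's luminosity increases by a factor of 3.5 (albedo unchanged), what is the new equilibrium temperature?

T_eq ≈ 829 K

T_eq ∝ L^(1/4) · d^(−1/2).
T′ = 606 × 3.5^(1/4) = 829 K.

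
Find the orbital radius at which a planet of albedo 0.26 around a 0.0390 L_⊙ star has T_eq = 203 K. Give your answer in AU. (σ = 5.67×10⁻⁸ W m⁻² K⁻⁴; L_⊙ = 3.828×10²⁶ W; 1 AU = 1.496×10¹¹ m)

d ≈ 0.319 AU

L = 0.0390 × 3.828×10²⁶ = 1.49×10²⁵ W.
From T_eq⁴ = L(1−A)/(16πσd²): d = √[L(1−A)/(16πσT_eq⁴)].
d = √[1.49×10²⁵ × 0.74 / (16π × 5.67×10⁻⁸ × (203)⁴)] = 4.78×10¹⁰ m = 0.319 AU.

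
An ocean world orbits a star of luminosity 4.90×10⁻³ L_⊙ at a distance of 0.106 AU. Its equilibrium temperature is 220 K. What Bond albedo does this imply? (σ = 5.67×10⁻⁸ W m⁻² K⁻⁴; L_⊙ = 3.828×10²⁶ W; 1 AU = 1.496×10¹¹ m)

A ≈ 0.10

d = 0.106 AU = 1.59×10¹⁰ m.
L = 4.90×10⁻³ × 3.828×10²⁶ = 1.88×10²⁴ W.
Flux: S = L/(4πd²) = 1.88×10²⁴/(4π×(1.59×10¹⁰)²) = 594 W m⁻².
From T_eq⁴ = S(1−A)/(4σ): 1−A = 4σT_eq⁴/S.
1−A = 4 × 5.67×10⁻⁸ × (220)⁴ / 594 = 0.895.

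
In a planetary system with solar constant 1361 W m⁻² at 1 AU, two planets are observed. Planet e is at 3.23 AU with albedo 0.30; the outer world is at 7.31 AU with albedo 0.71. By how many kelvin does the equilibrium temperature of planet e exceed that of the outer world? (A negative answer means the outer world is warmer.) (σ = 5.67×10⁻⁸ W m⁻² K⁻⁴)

T_eq = [S₀(1−A)/(4σd²)]^(1/4), so T ∝ (1−A)^(1/4) / √d.
T₁ = [1361×0.70/(4×5.67×10⁻⁸×3.23²)]^(1/4) = 141.65 K.
T₂ = [1361×0.29/(4×5.67×10⁻⁸×7.31²)]^(1/4) = 75.54 K.

ΔT ≈ 66.1 K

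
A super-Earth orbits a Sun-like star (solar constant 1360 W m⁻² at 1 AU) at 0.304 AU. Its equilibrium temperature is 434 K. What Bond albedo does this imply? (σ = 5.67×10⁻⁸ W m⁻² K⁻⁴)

A ≈ 0.45

Flux at 0.304 AU: S = 1360/0.304² = 1.47×10⁴ W m⁻².
From T_eq⁴ = S(1−A)/(4σ): 1−A = 4σT_eq⁴/S.
1−A = 4 × 5.67×10⁻⁸ × (434)⁴ / 1.47×10⁴ = 0.547.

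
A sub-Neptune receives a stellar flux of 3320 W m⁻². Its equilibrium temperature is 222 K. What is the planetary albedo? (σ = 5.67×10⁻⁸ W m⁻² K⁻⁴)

From T_eq⁴ = S(1−A)/(4σ): 1−A = 4σT_eq⁴/S.
1−A = 4 × 5.67×10⁻⁸ × (222)⁴ / 3320 = 0.166.

A ≈ 0.83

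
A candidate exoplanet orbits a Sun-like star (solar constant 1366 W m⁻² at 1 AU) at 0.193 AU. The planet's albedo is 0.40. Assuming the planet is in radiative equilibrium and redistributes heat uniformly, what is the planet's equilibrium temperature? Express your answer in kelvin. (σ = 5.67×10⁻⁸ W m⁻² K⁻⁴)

Flux at 0.193 AU: S = 1366/0.193² = 3.67×10⁴ W m⁻².
Energy balance: absorbed = emitted ⇒ πR²·S(1−A) = 4πR²·σT_eq⁴, so T_eq⁴ = S(1−A)/(4σ).
T_eq = [3.67×10⁴ × 0.60 / (4 × 5.67×10⁻⁸)]^(1/4) = (9.70×10¹⁰)^(1/4) = 558 K.

T_eq ≈ 558 K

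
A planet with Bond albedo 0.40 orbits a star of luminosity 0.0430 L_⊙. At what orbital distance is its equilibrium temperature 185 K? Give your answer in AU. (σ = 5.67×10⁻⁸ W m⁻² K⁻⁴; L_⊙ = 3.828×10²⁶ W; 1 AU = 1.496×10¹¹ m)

L = 0.0430 × 3.828×10²⁶ = 1.65×10²⁵ W.
From T_eq⁴ = L(1−A)/(16πσd²): d = √[L(1−A)/(16πσT_eq⁴)].
d = √[1.65×10²⁵ × 0.60 / (16π × 5.67×10⁻⁸ × (185)⁴)] = 5.44×10¹⁰ m = 0.364 AU.

d ≈ 0.364 AU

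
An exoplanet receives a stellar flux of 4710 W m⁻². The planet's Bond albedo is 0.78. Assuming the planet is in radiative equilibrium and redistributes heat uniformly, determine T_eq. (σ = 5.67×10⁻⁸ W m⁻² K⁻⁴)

T_eq ≈ 260 K

Energy balance: absorbed = emitted ⇒ πR²·S(1−A) = 4πR²·σT_eq⁴, so T_eq⁴ = S(1−A)/(4σ).
T_eq = [4710 × 0.22 / (4 × 5.67×10⁻⁸)]^(1/4) = (4.57×10⁹)^(1/4) = 260 K.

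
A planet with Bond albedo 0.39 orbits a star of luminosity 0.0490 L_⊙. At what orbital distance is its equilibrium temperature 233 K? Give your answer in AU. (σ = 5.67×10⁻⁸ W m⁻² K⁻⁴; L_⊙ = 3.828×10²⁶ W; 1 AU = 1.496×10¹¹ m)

L = 0.0490 × 3.828×10²⁶ = 1.88×10²⁵ W.
From T_eq⁴ = L(1−A)/(16πσd²): d = √[L(1−A)/(16πσT_eq⁴)].
d = √[1.88×10²⁵ × 0.61 / (16π × 5.67×10⁻⁸ × (233)⁴)] = 3.69×10¹⁰ m = 0.247 AU.

d ≈ 0.247 AU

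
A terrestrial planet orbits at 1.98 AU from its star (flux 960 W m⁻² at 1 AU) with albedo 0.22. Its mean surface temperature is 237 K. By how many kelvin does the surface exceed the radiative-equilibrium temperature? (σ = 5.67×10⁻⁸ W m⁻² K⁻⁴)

ΔT ≈ 66.6 K

S = 960/1.98² = 244.9 W m⁻².
T_eq = [S(1−A)/(4σ)]^(1/4) = [244.9×0.78/(4×5.67×10⁻⁸)]^(1/4) = 170.4 K.
ΔT = T_surf − T_eq = 237 − 170.4.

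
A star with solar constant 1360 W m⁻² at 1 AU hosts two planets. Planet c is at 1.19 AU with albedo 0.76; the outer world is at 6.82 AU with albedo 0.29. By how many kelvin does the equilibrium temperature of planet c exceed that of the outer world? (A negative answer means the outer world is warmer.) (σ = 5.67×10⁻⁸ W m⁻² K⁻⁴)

ΔT ≈ 80.7 K

T_eq = [S₀(1−A)/(4σd²)]^(1/4), so T ∝ (1−A)^(1/4) / √d.
T₁ = [1360×0.24/(4×5.67×10⁻⁸×1.19²)]^(1/4) = 178.55 K.
T₂ = [1360×0.71/(4×5.67×10⁻⁸×6.82²)]^(1/4) = 97.81 K.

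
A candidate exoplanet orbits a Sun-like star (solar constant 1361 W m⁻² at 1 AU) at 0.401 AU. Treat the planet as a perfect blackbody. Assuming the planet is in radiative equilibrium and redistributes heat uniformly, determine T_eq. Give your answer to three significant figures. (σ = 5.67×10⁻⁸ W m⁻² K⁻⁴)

Flux at 0.401 AU: S = 1361/0.401² = 8460 W m⁻².
Energy balance: absorbed = emitted ⇒ πR²·S(1−A) = 4πR²·σT_eq⁴, so T_eq⁴ = S(1−A)/(4σ).
T_eq = [8460 × 1.00 / (4 × 5.67×10⁻⁸)]^(1/4) = (3.73×10¹⁰)^(1/4) = 440 K.

T_eq ≈ 440 K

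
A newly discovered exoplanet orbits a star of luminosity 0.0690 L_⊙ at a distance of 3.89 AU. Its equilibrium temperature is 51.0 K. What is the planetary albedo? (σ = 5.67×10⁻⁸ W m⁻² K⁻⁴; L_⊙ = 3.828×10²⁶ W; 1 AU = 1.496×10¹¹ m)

A ≈ 0.75

d = 3.89 AU = 5.82×10¹¹ m.
L = 0.0690 × 3.828×10²⁶ = 2.64×10²⁵ W.
Flux: S = L/(4πd²) = 2.64×10²⁵/(4π×(5.82×10¹¹)²) = 6.21 W m⁻².
From T_eq⁴ = S(1−A)/(4σ): 1−A = 4σT_eq⁴/S.
1−A = 4 × 5.67×10⁻⁸ × (51.0)⁴ / 6.21 = 0.247.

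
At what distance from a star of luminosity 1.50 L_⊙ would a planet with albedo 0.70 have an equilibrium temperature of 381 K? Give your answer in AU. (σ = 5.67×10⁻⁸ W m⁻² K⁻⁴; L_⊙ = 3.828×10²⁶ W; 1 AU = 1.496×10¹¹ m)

d ≈ 0.358 AU

L = 1.50 × 3.828×10²⁶ = 5.74×10²⁶ W.
From T_eq⁴ = L(1−A)/(16πσd²): d = √[L(1−A)/(16πσT_eq⁴)].
d = √[5.74×10²⁶ × 0.30 / (16π × 5.67×10⁻⁸ × (381)⁴)] = 5.36×10¹⁰ m = 0.358 AU.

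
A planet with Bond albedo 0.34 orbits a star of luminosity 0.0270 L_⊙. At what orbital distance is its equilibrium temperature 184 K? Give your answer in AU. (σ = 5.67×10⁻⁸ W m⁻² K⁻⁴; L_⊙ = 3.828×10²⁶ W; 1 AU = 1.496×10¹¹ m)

L = 0.0270 × 3.828×10²⁶ = 1.03×10²⁵ W.
From T_eq⁴ = L(1−A)/(16πσd²): d = √[L(1−A)/(16πσT_eq⁴)].
d = √[1.03×10²⁵ × 0.66 / (16π × 5.67×10⁻⁸ × (184)⁴)] = 4.57×10¹⁰ m = 0.305 AU.

d ≈ 0.305 AU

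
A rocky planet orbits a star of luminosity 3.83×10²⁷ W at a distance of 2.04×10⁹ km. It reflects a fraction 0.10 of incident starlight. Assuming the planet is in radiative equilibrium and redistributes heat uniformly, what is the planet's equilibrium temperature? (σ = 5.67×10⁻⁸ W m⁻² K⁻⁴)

T_eq ≈ 131 K

d = 2.04×10⁹ km = 2.04×10¹² m.
Flux: S = L/(4πd²) = 3.83×10²⁷/(4π×(2.04×10¹²)²) = 73.2 W m⁻².
Energy balance: absorbed = emitted ⇒ πR²·S(1−A) = 4πR²·σT_eq⁴, so T_eq⁴ = S(1−A)/(4σ).
T_eq = [73.2 × 0.90 / (4 × 5.67×10⁻⁸)]^(1/4) = (2.91×10⁸)^(1/4) = 131 K.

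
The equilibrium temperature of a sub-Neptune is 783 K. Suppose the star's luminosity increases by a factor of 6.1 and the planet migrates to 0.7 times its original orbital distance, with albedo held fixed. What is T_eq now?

T_eq ≈ 1470 K

T_eq ∝ L^(1/4) · d^(−1/2).
T′ = 783 × 6.1^(1/4) / 0.7^(1/2) = 1470 K.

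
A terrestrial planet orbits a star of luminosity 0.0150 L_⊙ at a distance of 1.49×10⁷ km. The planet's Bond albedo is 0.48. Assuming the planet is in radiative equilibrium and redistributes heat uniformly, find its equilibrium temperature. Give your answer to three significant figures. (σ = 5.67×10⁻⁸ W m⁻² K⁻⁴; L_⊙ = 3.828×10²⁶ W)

d = 1.49×10⁷ km = 1.49×10¹⁰ m.
L = 0.0150 × 3.828×10²⁶ = 5.74×10²⁴ W.
Flux: S = L/(4πd²) = 5.74×10²⁴/(4π×(1.49×10¹⁰)²) = 2060 W m⁻².
Energy balance: absorbed = emitted ⇒ πR²·S(1−A) = 4πR²·σT_eq⁴, so T_eq⁴ = S(1−A)/(4σ).
T_eq = [2060 × 0.52 / (4 × 5.67×10⁻⁸)]^(1/4) = (4.72×10⁹)^(1/4) = 262 K.

T_eq ≈ 262 K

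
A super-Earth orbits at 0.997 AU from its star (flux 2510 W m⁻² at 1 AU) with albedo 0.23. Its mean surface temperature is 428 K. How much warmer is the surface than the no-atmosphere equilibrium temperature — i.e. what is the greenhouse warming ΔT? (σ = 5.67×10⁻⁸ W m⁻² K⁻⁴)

S = 2510/0.997² = 2525 W m⁻².
T_eq = [S(1−A)/(4σ)]^(1/4) = [2525×0.77/(4×5.67×10⁻⁸)]^(1/4) = 304.3 K.
ΔT = T_surf − T_eq = 428 − 304.3.

ΔT ≈ 123.7 K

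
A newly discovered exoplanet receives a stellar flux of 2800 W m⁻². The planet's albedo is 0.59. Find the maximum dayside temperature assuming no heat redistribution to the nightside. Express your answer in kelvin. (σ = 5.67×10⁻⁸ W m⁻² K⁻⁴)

T_ss ≈ 377 K

With no redistribution each surface element balances locally: S(1−A) = σT⁴.
T = [2800 × 0.41 / 5.67×10⁻⁸]^(1/4) = (2.02×10¹⁰)^(1/4) = 377 K.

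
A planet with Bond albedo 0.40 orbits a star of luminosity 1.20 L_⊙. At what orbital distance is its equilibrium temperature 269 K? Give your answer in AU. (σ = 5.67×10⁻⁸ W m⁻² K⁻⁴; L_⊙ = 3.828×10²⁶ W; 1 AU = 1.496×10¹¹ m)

L = 1.20 × 3.828×10²⁶ = 4.59×10²⁶ W.
From T_eq⁴ = L(1−A)/(16πσd²): d = √[L(1−A)/(16πσT_eq⁴)].
d = √[4.59×10²⁶ × 0.60 / (16π × 5.67×10⁻⁸ × (269)⁴)] = 1.36×10¹¹ m = 0.908 AU.

d ≈ 0.908 AU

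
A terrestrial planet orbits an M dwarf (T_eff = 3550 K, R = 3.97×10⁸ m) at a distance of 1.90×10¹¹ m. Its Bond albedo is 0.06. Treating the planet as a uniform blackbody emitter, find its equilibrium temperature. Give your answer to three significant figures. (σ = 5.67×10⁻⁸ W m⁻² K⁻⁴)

L = 4πR_⋆²σT_⋆⁴ = 4π(3.97×10⁸)² × 5.67×10⁻⁸ × (3550)⁴ = 1.78×10²⁵ W.
S = L/(4πd²) = 39.3 W m⁻².
Energy balance: absorbed = emitted ⇒ πR²·S(1−A) = 4πR²·σT_eq⁴, so T_eq⁴ = S(1−A)/(4σ).
T_eq = [39.3 × 0.94 / (4 × 5.67×10⁻⁸)]^(1/4) = (1.63×10⁸)^(1/4) = 113 K.

T_eq ≈ 113 K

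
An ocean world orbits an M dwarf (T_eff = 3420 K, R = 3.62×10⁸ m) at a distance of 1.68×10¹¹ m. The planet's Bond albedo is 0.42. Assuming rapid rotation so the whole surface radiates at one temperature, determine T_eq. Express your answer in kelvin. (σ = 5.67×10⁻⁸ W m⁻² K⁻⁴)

T_eq ≈ 98.0 K

L = 4πR_⋆²σT_⋆⁴ = 4π(3.62×10⁸)² × 5.67×10⁻⁸ × (3420)⁴ = 1.28×10²⁵ W.
S = L/(4πd²) = 36.0 W m⁻².
Energy balance: absorbed = emitted ⇒ πR²·S(1−A) = 4πR²·σT_eq⁴, so T_eq⁴ = S(1−A)/(4σ).
T_eq = [36.0 × 0.58 / (4 × 5.67×10⁻⁸)]^(1/4) = (9.21×10⁷)^(1/4) = 98.0 K.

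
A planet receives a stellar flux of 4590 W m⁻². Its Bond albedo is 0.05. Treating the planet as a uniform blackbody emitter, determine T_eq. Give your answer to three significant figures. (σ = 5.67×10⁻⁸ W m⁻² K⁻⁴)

Energy balance: absorbed = emitted ⇒ πR²·S(1−A) = 4πR²·σT_eq⁴, so T_eq⁴ = S(1−A)/(4σ).
T_eq = [4590 × 0.95 / (4 × 5.67×10⁻⁸)]^(1/4) = (1.92×10¹⁰)^(1/4) = 372 K.

T_eq ≈ 372 K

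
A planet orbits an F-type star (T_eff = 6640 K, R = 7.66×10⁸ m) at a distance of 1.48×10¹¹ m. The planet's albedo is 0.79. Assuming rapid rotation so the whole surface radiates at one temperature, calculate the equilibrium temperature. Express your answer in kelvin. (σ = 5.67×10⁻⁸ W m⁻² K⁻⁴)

T_eq ≈ 229 K

L = 4πR_⋆²σT_⋆⁴ = 4π(7.66×10⁸)² × 5.67×10⁻⁸ × (6640)⁴ = 8.13×10²⁶ W.
S = L/(4πd²) = 2950 W m⁻².
Energy balance: absorbed = emitted ⇒ πR²·S(1−A) = 4πR²·σT_eq⁴, so T_eq⁴ = S(1−A)/(4σ).
T_eq = [2950 × 0.21 / (4 × 5.67×10⁻⁸)]^(1/4) = (2.73×10⁹)^(1/4) = 229 K.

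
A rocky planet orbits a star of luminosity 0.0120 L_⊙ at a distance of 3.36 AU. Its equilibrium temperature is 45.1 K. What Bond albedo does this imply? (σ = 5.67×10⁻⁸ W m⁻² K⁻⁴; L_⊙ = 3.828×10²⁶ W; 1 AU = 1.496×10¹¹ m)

A ≈ 0.35

d = 3.36 AU = 5.03×10¹¹ m.
L = 0.0120 × 3.828×10²⁶ = 4.59×10²⁴ W.
Flux: S = L/(4πd²) = 4.59×10²⁴/(4π×(5.03×10¹¹)²) = 1.45 W m⁻².
From T_eq⁴ = S(1−A)/(4σ): 1−A = 4σT_eq⁴/S.
1−A = 4 × 5.67×10⁻⁸ × (45.1)⁴ / 1.45 = 0.649.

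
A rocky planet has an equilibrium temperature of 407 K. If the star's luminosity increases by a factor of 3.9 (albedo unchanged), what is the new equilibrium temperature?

T_eq ≈ 572 K

T_eq ∝ L^(1/4) · d^(−1/2).
T′ = 407 × 3.9^(1/4) = 572 K.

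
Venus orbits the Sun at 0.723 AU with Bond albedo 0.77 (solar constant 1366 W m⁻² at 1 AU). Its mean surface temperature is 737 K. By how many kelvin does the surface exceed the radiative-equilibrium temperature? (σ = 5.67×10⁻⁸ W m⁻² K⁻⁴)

S = 1366/0.723² = 2613 W m⁻².
T_eq = [S(1−A)/(4σ)]^(1/4) = [2613×0.23/(4×5.67×10⁻⁸)]^(1/4) = 226.9 K.
ΔT = T_surf − T_eq = 737 − 226.9.

ΔT ≈ 510.1 K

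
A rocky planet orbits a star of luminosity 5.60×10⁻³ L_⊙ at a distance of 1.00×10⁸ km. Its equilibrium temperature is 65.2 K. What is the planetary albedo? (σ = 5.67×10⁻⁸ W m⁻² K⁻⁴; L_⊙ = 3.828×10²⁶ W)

A ≈ 0.76

d = 1.00×10⁸ km = 1.00×10¹¹ m.
L = 5.60×10⁻³ × 3.828×10²⁶ = 2.14×10²⁴ W.
Flux: S = L/(4πd²) = 2.14×10²⁴/(4π×(1.00×10¹¹)²) = 17.1 W m⁻².
From T_eq⁴ = S(1−A)/(4σ): 1−A = 4σT_eq⁴/S.
1−A = 4 × 5.67×10⁻⁸ × (65.2)⁴ / 17.1 = 0.240.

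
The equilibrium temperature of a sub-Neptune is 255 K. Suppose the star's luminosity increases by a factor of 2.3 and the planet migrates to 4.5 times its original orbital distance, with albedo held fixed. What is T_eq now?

T_eq ∝ L^(1/4) · d^(−1/2).
T′ = 255 × 2.3^(1/4) / 4.5^(1/2) = 148 K.

T_eq ≈ 148 K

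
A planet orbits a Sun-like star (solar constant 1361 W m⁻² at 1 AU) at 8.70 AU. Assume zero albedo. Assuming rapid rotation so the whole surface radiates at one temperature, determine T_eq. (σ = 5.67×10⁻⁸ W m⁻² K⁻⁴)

T_eq ≈ 94.4 K

Flux at 8.70 AU: S = 1361/8.70² = 18.0 W m⁻².
Energy balance: absorbed = emitted ⇒ πR²·S(1−A) = 4πR²·σT_eq⁴, so T_eq⁴ = S(1−A)/(4σ).
T_eq = [18.0 × 1.00 / (4 × 5.67×10⁻⁸)]^(1/4) = (7.93×10⁷)^(1/4) = 94.4 K.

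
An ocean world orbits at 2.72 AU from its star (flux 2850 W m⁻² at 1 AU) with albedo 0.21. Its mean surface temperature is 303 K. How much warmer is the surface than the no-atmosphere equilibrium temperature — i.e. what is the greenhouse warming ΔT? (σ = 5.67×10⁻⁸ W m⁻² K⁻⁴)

ΔT ≈ 111.6 K

S = 2850/2.72² = 385.2 W m⁻².
T_eq = [S(1−A)/(4σ)]^(1/4) = [385.2×0.79/(4×5.67×10⁻⁸)]^(1/4) = 191.4 K.
ΔT = T_surf − T_eq = 303 − 191.4.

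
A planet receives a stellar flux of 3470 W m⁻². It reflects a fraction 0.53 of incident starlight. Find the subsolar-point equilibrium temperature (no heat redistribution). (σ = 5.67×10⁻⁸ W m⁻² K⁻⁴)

At the subsolar point the surface absorbs S(1−A) and emits σT⁴ per unit area — no factor of 4, since only the local patch is in balance.
T = [3470 × 0.47 / 5.67×10⁻⁸]^(1/4) = (2.88×10¹⁰)^(1/4) = 412 K.

T_ss ≈ 412 K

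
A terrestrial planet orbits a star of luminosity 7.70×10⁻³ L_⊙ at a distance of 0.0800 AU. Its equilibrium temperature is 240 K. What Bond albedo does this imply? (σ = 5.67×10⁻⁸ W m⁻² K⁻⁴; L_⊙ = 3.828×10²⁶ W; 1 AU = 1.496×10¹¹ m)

d = 0.0800 AU = 1.20×10¹⁰ m.
L = 7.70×10⁻³ × 3.828×10²⁶ = 2.95×10²⁴ W.
Flux: S = L/(4πd²) = 2.95×10²⁴/(4π×(1.20×10¹⁰)²) = 1640 W m⁻².
From T_eq⁴ = S(1−A)/(4σ): 1−A = 4σT_eq⁴/S.
1−A = 4 × 5.67×10⁻⁸ × (240)⁴ / 1640 = 0.459.

A ≈ 0.54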